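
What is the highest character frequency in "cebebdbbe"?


Input: cebebdbbe
Character counts:
  'b': 4
  'c': 1
  'd': 1
  'e': 3
Maximum frequency: 4

4


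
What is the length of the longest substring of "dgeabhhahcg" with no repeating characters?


Input: "dgeabhhahcg"
Sliding window (track last position of each char):
  Position 0 ('d'): window [0,0] length 1 -- new best
  Position 1 ('g'): window [0,1] length 2 -- new best
  Position 2 ('e'): window [0,2] length 3 -- new best
  Position 3 ('a'): window [0,3] length 4 -- new best
  Position 4 ('b'): window [0,4] length 5 -- new best
  Position 5 ('h'): window [0,5] length 6 -- new best
  Position 6 ('h'): repeat (last at 5), move window start to 6
  Position 6 ('h'): window [6,6] length 1
  Position 7 ('a'): window [6,7] length 2
  Position 8 ('h'): repeat (last at 6), move window start to 7
  Position 8 ('h'): window [7,8] length 2
  Position 9 ('c'): window [7,9] length 3
  Position 10 ('g'): window [7,10] length 4
Longest substring with no repeats: "dgeabh" with length 6

6


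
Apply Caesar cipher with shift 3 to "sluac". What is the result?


Caesar cipher: shift "sluac" by 3
  's' (pos 18) + 3 = pos 21 = 'v'
  'l' (pos 11) + 3 = pos 14 = 'o'
  'u' (pos 20) + 3 = pos 23 = 'x'
  'a' (pos 0) + 3 = pos 3 = 'd'
  'c' (pos 2) + 3 = pos 5 = 'f'
Result: voxdf

voxdf


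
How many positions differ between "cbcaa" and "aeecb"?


Comparing "cbcaa" and "aeecb" position by position:
  Position 0: 'c' vs 'a' => DIFFER
  Position 1: 'b' vs 'e' => DIFFER
  Position 2: 'c' vs 'e' => DIFFER
  Position 3: 'a' vs 'c' => DIFFER
  Position 4: 'a' vs 'b' => DIFFER
Positions that differ: 5

5


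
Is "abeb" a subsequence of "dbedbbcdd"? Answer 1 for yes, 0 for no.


Check if "abeb" is a subsequence of "dbedbbcdd"
Greedy scan:
  Position 0 ('d'): no match needed
  Position 1 ('b'): no match needed
  Position 2 ('e'): no match needed
  Position 3 ('d'): no match needed
  Position 4 ('b'): no match needed
  Position 5 ('b'): no match needed
  Position 6 ('c'): no match needed
  Position 7 ('d'): no match needed
  Position 8 ('d'): no match needed
Only matched 0/4 characters => not a subsequence

0


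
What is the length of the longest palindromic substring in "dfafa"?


Input: "dfafa"
Checking substrings for palindromes:
  [1:4] "faf" (len 3) => palindrome
  [2:5] "afa" (len 3) => palindrome
Longest palindromic substring: "faf" with length 3

3


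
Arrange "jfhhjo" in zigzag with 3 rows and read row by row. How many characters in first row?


Zigzag "jfhhjo" into 3 rows:
Placing characters:
  'j' => row 0
  'f' => row 1
  'h' => row 2
  'h' => row 1
  'j' => row 0
  'o' => row 1
Rows:
  Row 0: "jj"
  Row 1: "fho"
  Row 2: "h"
First row length: 2

2


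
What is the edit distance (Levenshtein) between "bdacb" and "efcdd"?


Computing edit distance: "bdacb" -> "efcdd"
DP table:
           e    f    c    d    d
      0    1    2    3    4    5
  b   1    1    2    3    4    5
  d   2    2    2    3    3    4
  a   3    3    3    3    4    4
  c   4    4    4    3    4    5
  b   5    5    5    4    4    5
Edit distance = dp[5][5] = 5

5


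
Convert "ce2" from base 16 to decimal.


Input: "ce2" in base 16
Positional expansion:
  Digit 'c' (value 12) x 16^2 = 3072
  Digit 'e' (value 14) x 16^1 = 224
  Digit '2' (value 2) x 16^0 = 2
Sum = 3298

3298


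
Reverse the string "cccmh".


Input: cccmh
Reading characters right to left:
  Position 4: 'h'
  Position 3: 'm'
  Position 2: 'c'
  Position 1: 'c'
  Position 0: 'c'
Reversed: hmccc

hmccc


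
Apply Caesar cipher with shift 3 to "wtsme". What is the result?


Caesar cipher: shift "wtsme" by 3
  'w' (pos 22) + 3 = pos 25 = 'z'
  't' (pos 19) + 3 = pos 22 = 'w'
  's' (pos 18) + 3 = pos 21 = 'v'
  'm' (pos 12) + 3 = pos 15 = 'p'
  'e' (pos 4) + 3 = pos 7 = 'h'
Result: zwvph

zwvph


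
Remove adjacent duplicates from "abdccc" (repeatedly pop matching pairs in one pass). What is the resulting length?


Input: abdccc
Stack-based adjacent duplicate removal:
  Read 'a': push. Stack: a
  Read 'b': push. Stack: ab
  Read 'd': push. Stack: abd
  Read 'c': push. Stack: abdc
  Read 'c': matches stack top 'c' => pop. Stack: abd
  Read 'c': push. Stack: abdc
Final stack: "abdc" (length 4)

4


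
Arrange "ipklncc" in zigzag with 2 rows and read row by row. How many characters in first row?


Zigzag "ipklncc" into 2 rows:
Placing characters:
  'i' => row 0
  'p' => row 1
  'k' => row 0
  'l' => row 1
  'n' => row 0
  'c' => row 1
  'c' => row 0
Rows:
  Row 0: "iknc"
  Row 1: "plc"
First row length: 4

4


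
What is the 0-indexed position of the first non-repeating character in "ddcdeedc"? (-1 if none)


Input: ddcdeedc
Character frequencies:
  'c': 2
  'd': 4
  'e': 2
Scanning left to right for freq == 1:
  Position 0 ('d'): freq=4, skip
  Position 1 ('d'): freq=4, skip
  Position 2 ('c'): freq=2, skip
  Position 3 ('d'): freq=4, skip
  Position 4 ('e'): freq=2, skip
  Position 5 ('e'): freq=2, skip
  Position 6 ('d'): freq=4, skip
  Position 7 ('c'): freq=2, skip
  No unique character found => answer = -1

-1


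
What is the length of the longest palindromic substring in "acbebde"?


Input: "acbebde"
Checking substrings for palindromes:
  [2:5] "beb" (len 3) => palindrome
Longest palindromic substring: "beb" with length 3

3


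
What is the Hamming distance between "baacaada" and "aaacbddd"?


Comparing "baacaada" and "aaacbddd" position by position:
  Position 0: 'b' vs 'a' => differ
  Position 1: 'a' vs 'a' => same
  Position 2: 'a' vs 'a' => same
  Position 3: 'c' vs 'c' => same
  Position 4: 'a' vs 'b' => differ
  Position 5: 'a' vs 'd' => differ
  Position 6: 'd' vs 'd' => same
  Position 7: 'a' vs 'd' => differ
Total differences (Hamming distance): 4

4


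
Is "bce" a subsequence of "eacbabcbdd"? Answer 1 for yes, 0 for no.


Check if "bce" is a subsequence of "eacbabcbdd"
Greedy scan:
  Position 0 ('e'): no match needed
  Position 1 ('a'): no match needed
  Position 2 ('c'): no match needed
  Position 3 ('b'): matches sub[0] = 'b'
  Position 4 ('a'): no match needed
  Position 5 ('b'): no match needed
  Position 6 ('c'): matches sub[1] = 'c'
  Position 7 ('b'): no match needed
  Position 8 ('d'): no match needed
  Position 9 ('d'): no match needed
Only matched 2/3 characters => not a subsequence

0


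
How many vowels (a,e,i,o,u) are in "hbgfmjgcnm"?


Input: hbgfmjgcnm
Checking each character:
  'h' at position 0: consonant
  'b' at position 1: consonant
  'g' at position 2: consonant
  'f' at position 3: consonant
  'm' at position 4: consonant
  'j' at position 5: consonant
  'g' at position 6: consonant
  'c' at position 7: consonant
  'n' at position 8: consonant
  'm' at position 9: consonant
Total vowels: 0

0


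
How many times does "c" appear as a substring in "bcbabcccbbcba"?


Searching for "c" in "bcbabcccbbcba"
Scanning each position:
  Position 0: "b" => no
  Position 1: "c" => MATCH
  Position 2: "b" => no
  Position 3: "a" => no
  Position 4: "b" => no
  Position 5: "c" => MATCH
  Position 6: "c" => MATCH
  Position 7: "c" => MATCH
  Position 8: "b" => no
  Position 9: "b" => no
  Position 10: "c" => MATCH
  Position 11: "b" => no
  Position 12: "a" => no
Total occurrences: 5

5


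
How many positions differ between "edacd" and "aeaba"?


Comparing "edacd" and "aeaba" position by position:
  Position 0: 'e' vs 'a' => DIFFER
  Position 1: 'd' vs 'e' => DIFFER
  Position 2: 'a' vs 'a' => same
  Position 3: 'c' vs 'b' => DIFFER
  Position 4: 'd' vs 'a' => DIFFER
Positions that differ: 4

4


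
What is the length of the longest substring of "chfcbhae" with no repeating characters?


Input: "chfcbhae"
Sliding window (track last position of each char):
  Position 0 ('c'): window [0,0] length 1 -- new best
  Position 1 ('h'): window [0,1] length 2 -- new best
  Position 2 ('f'): window [0,2] length 3 -- new best
  Position 3 ('c'): repeat (last at 0), move window start to 1
  Position 3 ('c'): window [1,3] length 3
  Position 4 ('b'): window [1,4] length 4 -- new best
  Position 5 ('h'): repeat (last at 1), move window start to 2
  Position 5 ('h'): window [2,5] length 4
  Position 6 ('a'): window [2,6] length 5 -- new best
  Position 7 ('e'): window [2,7] length 6 -- new best
Longest substring with no repeats: "fcbhae" with length 6

6


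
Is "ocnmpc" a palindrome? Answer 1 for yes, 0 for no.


Input: ocnmpc
Reversed: cpmnco
  Compare pos 0 ('o') with pos 5 ('c'): MISMATCH
  Compare pos 1 ('c') with pos 4 ('p'): MISMATCH
  Compare pos 2 ('n') with pos 3 ('m'): MISMATCH
Result: not a palindrome

0


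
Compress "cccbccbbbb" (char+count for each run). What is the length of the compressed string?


Input: cccbccbbbb
Runs:
  'c' x 3 => "c3"
  'b' x 1 => "b1"
  'c' x 2 => "c2"
  'b' x 4 => "b4"
Compressed: "c3b1c2b4"
Compressed length: 8

8


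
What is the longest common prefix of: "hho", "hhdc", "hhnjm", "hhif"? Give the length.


Words: hho, hhdc, hhnjm, hhif
  Position 0: all 'h' => match
  Position 1: all 'h' => match
  Position 2: ('o', 'd', 'n', 'i') => mismatch, stop
LCP = "hh" (length 2)

2


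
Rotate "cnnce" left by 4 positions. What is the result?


Input: "cnnce", rotate left by 4
First 4 characters: "cnnc"
Remaining characters: "e"
Concatenate remaining + first: "e" + "cnnc" = "ecnnc"

ecnnc


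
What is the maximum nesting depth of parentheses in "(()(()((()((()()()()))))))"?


Input: "(()(()((()((()()()()))))))"
Tracking depth:
  Position 0 '(': depth becomes 1
  Position 1 '(': depth becomes 2
  Position 2 ')': depth becomes 1
  Position 3 '(': depth becomes 2
  Position 4 '(': depth becomes 3
  Position 5 ')': depth becomes 2
  Position 6 '(': depth becomes 3
  Position 7 '(': depth becomes 4
  Position 8 '(': depth becomes 5
  Position 9 ')': depth becomes 4
  Position 10 '(': depth becomes 5
  Position 11 '(': depth becomes 6
  Position 12 '(': depth becomes 7
  Position 13 ')': depth becomes 6
  Position 14 '(': depth becomes 7
  Position 15 ')': depth becomes 6
  Position 16 '(': depth becomes 7
  Position 17 ')': depth becomes 6
  Position 18 '(': depth becomes 7
  Position 19 ')': depth becomes 6
  Position 20 ')': depth becomes 5
  Position 21 ')': depth becomes 4
  Position 22 ')': depth becomes 3
  Position 23 ')': depth becomes 2
  Position 24 ')': depth becomes 1
  Position 25 ')': depth becomes 0
Maximum depth reached: 7

7


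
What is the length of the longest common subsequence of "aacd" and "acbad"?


LCS of "aacd" and "acbad"
DP table:
           a    c    b    a    d
      0    0    0    0    0    0
  a   0    1    1    1    1    1
  a   0    1    1    1    2    2
  c   0    1    2    2    2    2
  d   0    1    2    2    2    3
LCS length = dp[4][5] = 3

3


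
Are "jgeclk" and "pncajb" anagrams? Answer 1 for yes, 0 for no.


Strings: "jgeclk", "pncajb"
Sorted first:  cegjkl
Sorted second: abcjnp
Differ at position 0: 'c' vs 'a' => not anagrams

0


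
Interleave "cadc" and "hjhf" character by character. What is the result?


Interleaving "cadc" and "hjhf":
  Position 0: 'c' from first, 'h' from second => "ch"
  Position 1: 'a' from first, 'j' from second => "aj"
  Position 2: 'd' from first, 'h' from second => "dh"
  Position 3: 'c' from first, 'f' from second => "cf"
Result: chajdhcf

chajdhcf


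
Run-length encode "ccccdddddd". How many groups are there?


Input: ccccdddddd
Scanning for consecutive runs:
  Group 1: 'c' x 4 (positions 0-3)
  Group 2: 'd' x 6 (positions 4-9)
Total groups: 2

2


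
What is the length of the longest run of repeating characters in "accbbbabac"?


Input: "accbbbabac"
Scanning for longest run:
  Position 1 ('c'): new char, reset run to 1
  Position 2 ('c'): continues run of 'c', length=2
  Position 3 ('b'): new char, reset run to 1
  Position 4 ('b'): continues run of 'b', length=2
  Position 5 ('b'): continues run of 'b', length=3
  Position 6 ('a'): new char, reset run to 1
  Position 7 ('b'): new char, reset run to 1
  Position 8 ('a'): new char, reset run to 1
  Position 9 ('c'): new char, reset run to 1
Longest run: 'b' with length 3

3


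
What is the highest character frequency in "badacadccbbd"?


Input: badacadccbbd
Character counts:
  'a': 3
  'b': 3
  'c': 3
  'd': 3
Maximum frequency: 3

3


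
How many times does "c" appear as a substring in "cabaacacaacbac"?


Searching for "c" in "cabaacacaacbac"
Scanning each position:
  Position 0: "c" => MATCH
  Position 1: "a" => no
  Position 2: "b" => no
  Position 3: "a" => no
  Position 4: "a" => no
  Position 5: "c" => MATCH
  Position 6: "a" => no
  Position 7: "c" => MATCH
  Position 8: "a" => no
  Position 9: "a" => no
  Position 10: "c" => MATCH
  Position 11: "b" => no
  Position 12: "a" => no
  Position 13: "c" => MATCH
Total occurrences: 5

5


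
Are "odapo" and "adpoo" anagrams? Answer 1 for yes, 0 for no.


Strings: "odapo", "adpoo"
Sorted first:  adoop
Sorted second: adoop
Sorted forms match => anagrams

1


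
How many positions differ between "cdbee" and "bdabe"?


Comparing "cdbee" and "bdabe" position by position:
  Position 0: 'c' vs 'b' => DIFFER
  Position 1: 'd' vs 'd' => same
  Position 2: 'b' vs 'a' => DIFFER
  Position 3: 'e' vs 'b' => DIFFER
  Position 4: 'e' vs 'e' => same
Positions that differ: 3

3


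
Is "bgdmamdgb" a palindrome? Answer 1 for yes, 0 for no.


Input: bgdmamdgb
Reversed: bgdmamdgb
  Compare pos 0 ('b') with pos 8 ('b'): match
  Compare pos 1 ('g') with pos 7 ('g'): match
  Compare pos 2 ('d') with pos 6 ('d'): match
  Compare pos 3 ('m') with pos 5 ('m'): match
Result: palindrome

1


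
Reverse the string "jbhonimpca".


Input: jbhonimpca
Reading characters right to left:
  Position 9: 'a'
  Position 8: 'c'
  Position 7: 'p'
  Position 6: 'm'
  Position 5: 'i'
  Position 4: 'n'
  Position 3: 'o'
  Position 2: 'h'
  Position 1: 'b'
  Position 0: 'j'
Reversed: acpminohbj

acpminohbj


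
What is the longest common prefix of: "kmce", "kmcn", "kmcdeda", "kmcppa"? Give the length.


Words: kmce, kmcn, kmcdeda, kmcppa
  Position 0: all 'k' => match
  Position 1: all 'm' => match
  Position 2: all 'c' => match
  Position 3: ('e', 'n', 'd', 'p') => mismatch, stop
LCP = "kmc" (length 3)

3


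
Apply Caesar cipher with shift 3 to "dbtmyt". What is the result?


Caesar cipher: shift "dbtmyt" by 3
  'd' (pos 3) + 3 = pos 6 = 'g'
  'b' (pos 1) + 3 = pos 4 = 'e'
  't' (pos 19) + 3 = pos 22 = 'w'
  'm' (pos 12) + 3 = pos 15 = 'p'
  'y' (pos 24) + 3 = pos 1 = 'b'
  't' (pos 19) + 3 = pos 22 = 'w'
Result: gewpbw

gewpbw


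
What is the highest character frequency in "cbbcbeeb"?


Input: cbbcbeeb
Character counts:
  'b': 4
  'c': 2
  'e': 2
Maximum frequency: 4

4


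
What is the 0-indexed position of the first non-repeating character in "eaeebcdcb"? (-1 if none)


Input: eaeebcdcb
Character frequencies:
  'a': 1
  'b': 2
  'c': 2
  'd': 1
  'e': 3
Scanning left to right for freq == 1:
  Position 0 ('e'): freq=3, skip
  Position 1 ('a'): unique! => answer = 1

1


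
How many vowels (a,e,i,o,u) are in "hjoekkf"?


Input: hjoekkf
Checking each character:
  'h' at position 0: consonant
  'j' at position 1: consonant
  'o' at position 2: vowel (running total: 1)
  'e' at position 3: vowel (running total: 2)
  'k' at position 4: consonant
  'k' at position 5: consonant
  'f' at position 6: consonant
Total vowels: 2

2


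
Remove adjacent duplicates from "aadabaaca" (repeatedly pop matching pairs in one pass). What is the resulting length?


Input: aadabaaca
Stack-based adjacent duplicate removal:
  Read 'a': push. Stack: a
  Read 'a': matches stack top 'a' => pop. Stack: (empty)
  Read 'd': push. Stack: d
  Read 'a': push. Stack: da
  Read 'b': push. Stack: dab
  Read 'a': push. Stack: daba
  Read 'a': matches stack top 'a' => pop. Stack: dab
  Read 'c': push. Stack: dabc
  Read 'a': push. Stack: dabca
Final stack: "dabca" (length 5)

5


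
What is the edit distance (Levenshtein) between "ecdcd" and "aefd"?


Computing edit distance: "ecdcd" -> "aefd"
DP table:
           a    e    f    d
      0    1    2    3    4
  e   1    1    1    2    3
  c   2    2    2    2    3
  d   3    3    3    3    2
  c   4    4    4    4    3
  d   5    5    5    5    4
Edit distance = dp[5][4] = 4

4


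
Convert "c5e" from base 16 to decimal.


Input: "c5e" in base 16
Positional expansion:
  Digit 'c' (value 12) x 16^2 = 3072
  Digit '5' (value 5) x 16^1 = 80
  Digit 'e' (value 14) x 16^0 = 14
Sum = 3166

3166


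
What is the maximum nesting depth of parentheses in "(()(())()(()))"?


Input: "(()(())()(()))"
Tracking depth:
  Position 0 '(': depth becomes 1
  Position 1 '(': depth becomes 2
  Position 2 ')': depth becomes 1
  Position 3 '(': depth becomes 2
  Position 4 '(': depth becomes 3
  Position 5 ')': depth becomes 2
  Position 6 ')': depth becomes 1
  Position 7 '(': depth becomes 2
  Position 8 ')': depth becomes 1
  Position 9 '(': depth becomes 2
  Position 10 '(': depth becomes 3
  Position 11 ')': depth becomes 2
  Position 12 ')': depth becomes 1
  Position 13 ')': depth becomes 0
Maximum depth reached: 3

3


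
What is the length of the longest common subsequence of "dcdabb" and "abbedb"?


LCS of "dcdabb" and "abbedb"
DP table:
           a    b    b    e    d    b
      0    0    0    0    0    0    0
  d   0    0    0    0    0    1    1
  c   0    0    0    0    0    1    1
  d   0    0    0    0    0    1    1
  a   0    1    1    1    1    1    1
  b   0    1    2    2    2    2    2
  b   0    1    2    3    3    3    3
LCS length = dp[6][6] = 3

3


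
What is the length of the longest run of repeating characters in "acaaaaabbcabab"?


Input: "acaaaaabbcabab"
Scanning for longest run:
  Position 1 ('c'): new char, reset run to 1
  Position 2 ('a'): new char, reset run to 1
  Position 3 ('a'): continues run of 'a', length=2
  Position 4 ('a'): continues run of 'a', length=3
  Position 5 ('a'): continues run of 'a', length=4
  Position 6 ('a'): continues run of 'a', length=5
  Position 7 ('b'): new char, reset run to 1
  Position 8 ('b'): continues run of 'b', length=2
  Position 9 ('c'): new char, reset run to 1
  Position 10 ('a'): new char, reset run to 1
  Position 11 ('b'): new char, reset run to 1
  Position 12 ('a'): new char, reset run to 1
  Position 13 ('b'): new char, reset run to 1
Longest run: 'a' with length 5

5


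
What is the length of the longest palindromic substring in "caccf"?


Input: "caccf"
Checking substrings for palindromes:
  [0:3] "cac" (len 3) => palindrome
  [2:4] "cc" (len 2) => palindrome
Longest palindromic substring: "cac" with length 3

3


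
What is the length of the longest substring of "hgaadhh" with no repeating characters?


Input: "hgaadhh"
Sliding window (track last position of each char):
  Position 0 ('h'): window [0,0] length 1 -- new best
  Position 1 ('g'): window [0,1] length 2 -- new best
  Position 2 ('a'): window [0,2] length 3 -- new best
  Position 3 ('a'): repeat (last at 2), move window start to 3
  Position 3 ('a'): window [3,3] length 1
  Position 4 ('d'): window [3,4] length 2
  Position 5 ('h'): window [3,5] length 3
  Position 6 ('h'): repeat (last at 5), move window start to 6
  Position 6 ('h'): window [6,6] length 1
Longest substring with no repeats: "hga" with length 3

3


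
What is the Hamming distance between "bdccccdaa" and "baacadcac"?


Comparing "bdccccdaa" and "baacadcac" position by position:
  Position 0: 'b' vs 'b' => same
  Position 1: 'd' vs 'a' => differ
  Position 2: 'c' vs 'a' => differ
  Position 3: 'c' vs 'c' => same
  Position 4: 'c' vs 'a' => differ
  Position 5: 'c' vs 'd' => differ
  Position 6: 'd' vs 'c' => differ
  Position 7: 'a' vs 'a' => same
  Position 8: 'a' vs 'c' => differ
Total differences (Hamming distance): 6

6


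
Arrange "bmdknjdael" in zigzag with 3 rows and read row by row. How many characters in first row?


Zigzag "bmdknjdael" into 3 rows:
Placing characters:
  'b' => row 0
  'm' => row 1
  'd' => row 2
  'k' => row 1
  'n' => row 0
  'j' => row 1
  'd' => row 2
  'a' => row 1
  'e' => row 0
  'l' => row 1
Rows:
  Row 0: "bne"
  Row 1: "mkjal"
  Row 2: "dd"
First row length: 3

3


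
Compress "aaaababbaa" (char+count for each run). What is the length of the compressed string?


Input: aaaababbaa
Runs:
  'a' x 4 => "a4"
  'b' x 1 => "b1"
  'a' x 1 => "a1"
  'b' x 2 => "b2"
  'a' x 2 => "a2"
Compressed: "a4b1a1b2a2"
Compressed length: 10

10


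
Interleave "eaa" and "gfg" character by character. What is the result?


Interleaving "eaa" and "gfg":
  Position 0: 'e' from first, 'g' from second => "eg"
  Position 1: 'a' from first, 'f' from second => "af"
  Position 2: 'a' from first, 'g' from second => "ag"
Result: egafag

egafag


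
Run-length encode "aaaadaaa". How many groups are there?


Input: aaaadaaa
Scanning for consecutive runs:
  Group 1: 'a' x 4 (positions 0-3)
  Group 2: 'd' x 1 (positions 4-4)
  Group 3: 'a' x 3 (positions 5-7)
Total groups: 3

3


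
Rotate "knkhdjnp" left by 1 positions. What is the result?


Input: "knkhdjnp", rotate left by 1
First 1 characters: "k"
Remaining characters: "nkhdjnp"
Concatenate remaining + first: "nkhdjnp" + "k" = "nkhdjnpk"

nkhdjnpk


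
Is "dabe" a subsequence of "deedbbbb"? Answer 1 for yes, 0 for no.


Check if "dabe" is a subsequence of "deedbbbb"
Greedy scan:
  Position 0 ('d'): matches sub[0] = 'd'
  Position 1 ('e'): no match needed
  Position 2 ('e'): no match needed
  Position 3 ('d'): no match needed
  Position 4 ('b'): no match needed
  Position 5 ('b'): no match needed
  Position 6 ('b'): no match needed
  Position 7 ('b'): no match needed
Only matched 1/4 characters => not a subsequence

0


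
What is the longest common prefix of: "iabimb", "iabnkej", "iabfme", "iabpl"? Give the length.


Words: iabimb, iabnkej, iabfme, iabpl
  Position 0: all 'i' => match
  Position 1: all 'a' => match
  Position 2: all 'b' => match
  Position 3: ('i', 'n', 'f', 'p') => mismatch, stop
LCP = "iab" (length 3)

3


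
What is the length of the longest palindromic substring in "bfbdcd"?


Input: "bfbdcd"
Checking substrings for palindromes:
  [0:3] "bfb" (len 3) => palindrome
  [3:6] "dcd" (len 3) => palindrome
Longest palindromic substring: "bfb" with length 3

3


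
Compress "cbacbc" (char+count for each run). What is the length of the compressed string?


Input: cbacbc
Runs:
  'c' x 1 => "c1"
  'b' x 1 => "b1"
  'a' x 1 => "a1"
  'c' x 1 => "c1"
  'b' x 1 => "b1"
  'c' x 1 => "c1"
Compressed: "c1b1a1c1b1c1"
Compressed length: 12

12


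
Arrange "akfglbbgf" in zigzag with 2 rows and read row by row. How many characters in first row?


Zigzag "akfglbbgf" into 2 rows:
Placing characters:
  'a' => row 0
  'k' => row 1
  'f' => row 0
  'g' => row 1
  'l' => row 0
  'b' => row 1
  'b' => row 0
  'g' => row 1
  'f' => row 0
Rows:
  Row 0: "aflbf"
  Row 1: "kgbg"
First row length: 5

5


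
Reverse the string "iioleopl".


Input: iioleopl
Reading characters right to left:
  Position 7: 'l'
  Position 6: 'p'
  Position 5: 'o'
  Position 4: 'e'
  Position 3: 'l'
  Position 2: 'o'
  Position 1: 'i'
  Position 0: 'i'
Reversed: lpoeloii

lpoeloii


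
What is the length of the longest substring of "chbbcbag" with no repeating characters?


Input: "chbbcbag"
Sliding window (track last position of each char):
  Position 0 ('c'): window [0,0] length 1 -- new best
  Position 1 ('h'): window [0,1] length 2 -- new best
  Position 2 ('b'): window [0,2] length 3 -- new best
  Position 3 ('b'): repeat (last at 2), move window start to 3
  Position 3 ('b'): window [3,3] length 1
  Position 4 ('c'): window [3,4] length 2
  Position 5 ('b'): repeat (last at 3), move window start to 4
  Position 5 ('b'): window [4,5] length 2
  Position 6 ('a'): window [4,6] length 3
  Position 7 ('g'): window [4,7] length 4 -- new best
Longest substring with no repeats: "cbag" with length 4

4


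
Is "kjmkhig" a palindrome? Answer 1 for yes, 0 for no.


Input: kjmkhig
Reversed: gihkmjk
  Compare pos 0 ('k') with pos 6 ('g'): MISMATCH
  Compare pos 1 ('j') with pos 5 ('i'): MISMATCH
  Compare pos 2 ('m') with pos 4 ('h'): MISMATCH
Result: not a palindrome

0


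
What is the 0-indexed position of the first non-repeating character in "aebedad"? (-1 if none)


Input: aebedad
Character frequencies:
  'a': 2
  'b': 1
  'd': 2
  'e': 2
Scanning left to right for freq == 1:
  Position 0 ('a'): freq=2, skip
  Position 1 ('e'): freq=2, skip
  Position 2 ('b'): unique! => answer = 2

2


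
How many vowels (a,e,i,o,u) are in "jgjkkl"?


Input: jgjkkl
Checking each character:
  'j' at position 0: consonant
  'g' at position 1: consonant
  'j' at position 2: consonant
  'k' at position 3: consonant
  'k' at position 4: consonant
  'l' at position 5: consonant
Total vowels: 0

0


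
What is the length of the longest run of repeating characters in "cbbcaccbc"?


Input: "cbbcaccbc"
Scanning for longest run:
  Position 1 ('b'): new char, reset run to 1
  Position 2 ('b'): continues run of 'b', length=2
  Position 3 ('c'): new char, reset run to 1
  Position 4 ('a'): new char, reset run to 1
  Position 5 ('c'): new char, reset run to 1
  Position 6 ('c'): continues run of 'c', length=2
  Position 7 ('b'): new char, reset run to 1
  Position 8 ('c'): new char, reset run to 1
Longest run: 'b' with length 2

2


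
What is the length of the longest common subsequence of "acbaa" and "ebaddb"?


LCS of "acbaa" and "ebaddb"
DP table:
           e    b    a    d    d    b
      0    0    0    0    0    0    0
  a   0    0    0    1    1    1    1
  c   0    0    0    1    1    1    1
  b   0    0    1    1    1    1    2
  a   0    0    1    2    2    2    2
  a   0    0    1    2    2    2    2
LCS length = dp[5][6] = 2

2


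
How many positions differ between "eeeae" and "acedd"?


Comparing "eeeae" and "acedd" position by position:
  Position 0: 'e' vs 'a' => DIFFER
  Position 1: 'e' vs 'c' => DIFFER
  Position 2: 'e' vs 'e' => same
  Position 3: 'a' vs 'd' => DIFFER
  Position 4: 'e' vs 'd' => DIFFER
Positions that differ: 4

4


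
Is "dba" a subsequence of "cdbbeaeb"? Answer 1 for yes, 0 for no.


Check if "dba" is a subsequence of "cdbbeaeb"
Greedy scan:
  Position 0 ('c'): no match needed
  Position 1 ('d'): matches sub[0] = 'd'
  Position 2 ('b'): matches sub[1] = 'b'
  Position 3 ('b'): no match needed
  Position 4 ('e'): no match needed
  Position 5 ('a'): matches sub[2] = 'a'
  Position 6 ('e'): no match needed
  Position 7 ('b'): no match needed
All 3 characters matched => is a subsequence

1


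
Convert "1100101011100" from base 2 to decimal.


Input: "1100101011100" in base 2
Positional expansion:
  Digit '1' (value 1) x 2^12 = 4096
  Digit '1' (value 1) x 2^11 = 2048
  Digit '0' (value 0) x 2^10 = 0
  Digit '0' (value 0) x 2^9 = 0
  Digit '1' (value 1) x 2^8 = 256
  Digit '0' (value 0) x 2^7 = 0
  Digit '1' (value 1) x 2^6 = 64
  Digit '0' (value 0) x 2^5 = 0
  Digit '1' (value 1) x 2^4 = 16
  Digit '1' (value 1) x 2^3 = 8
  Digit '1' (value 1) x 2^2 = 4
  Digit '0' (value 0) x 2^1 = 0
  Digit '0' (value 0) x 2^0 = 0
Sum = 6492

6492


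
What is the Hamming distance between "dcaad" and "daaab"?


Comparing "dcaad" and "daaab" position by position:
  Position 0: 'd' vs 'd' => same
  Position 1: 'c' vs 'a' => differ
  Position 2: 'a' vs 'a' => same
  Position 3: 'a' vs 'a' => same
  Position 4: 'd' vs 'b' => differ
Total differences (Hamming distance): 2

2


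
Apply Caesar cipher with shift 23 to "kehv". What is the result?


Caesar cipher: shift "kehv" by 23
  'k' (pos 10) + 23 = pos 7 = 'h'
  'e' (pos 4) + 23 = pos 1 = 'b'
  'h' (pos 7) + 23 = pos 4 = 'e'
  'v' (pos 21) + 23 = pos 18 = 's'
Result: hbes

hbes


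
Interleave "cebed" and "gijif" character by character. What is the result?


Interleaving "cebed" and "gijif":
  Position 0: 'c' from first, 'g' from second => "cg"
  Position 1: 'e' from first, 'i' from second => "ei"
  Position 2: 'b' from first, 'j' from second => "bj"
  Position 3: 'e' from first, 'i' from second => "ei"
  Position 4: 'd' from first, 'f' from second => "df"
Result: cgeibjeidf

cgeibjeidf


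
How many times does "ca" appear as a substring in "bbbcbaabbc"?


Searching for "ca" in "bbbcbaabbc"
Scanning each position:
  Position 0: "bb" => no
  Position 1: "bb" => no
  Position 2: "bc" => no
  Position 3: "cb" => no
  Position 4: "ba" => no
  Position 5: "aa" => no
  Position 6: "ab" => no
  Position 7: "bb" => no
  Position 8: "bc" => no
Total occurrences: 0

0


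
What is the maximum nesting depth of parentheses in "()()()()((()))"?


Input: "()()()()((()))"
Tracking depth:
  Position 0 '(': depth becomes 1
  Position 1 ')': depth becomes 0
  Position 2 '(': depth becomes 1
  Position 3 ')': depth becomes 0
  Position 4 '(': depth becomes 1
  Position 5 ')': depth becomes 0
  Position 6 '(': depth becomes 1
  Position 7 ')': depth becomes 0
  Position 8 '(': depth becomes 1
  Position 9 '(': depth becomes 2
  Position 10 '(': depth becomes 3
  Position 11 ')': depth becomes 2
  Position 12 ')': depth becomes 1
  Position 13 ')': depth becomes 0
Maximum depth reached: 3

3


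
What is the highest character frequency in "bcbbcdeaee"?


Input: bcbbcdeaee
Character counts:
  'a': 1
  'b': 3
  'c': 2
  'd': 1
  'e': 3
Maximum frequency: 3

3


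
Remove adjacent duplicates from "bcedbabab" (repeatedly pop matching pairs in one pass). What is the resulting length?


Input: bcedbabab
Stack-based adjacent duplicate removal:
  Read 'b': push. Stack: b
  Read 'c': push. Stack: bc
  Read 'e': push. Stack: bce
  Read 'd': push. Stack: bced
  Read 'b': push. Stack: bcedb
  Read 'a': push. Stack: bcedba
  Read 'b': push. Stack: bcedbab
  Read 'a': push. Stack: bcedbaba
  Read 'b': push. Stack: bcedbabab
Final stack: "bcedbabab" (length 9)

9


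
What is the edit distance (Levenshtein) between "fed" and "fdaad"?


Computing edit distance: "fed" -> "fdaad"
DP table:
           f    d    a    a    d
      0    1    2    3    4    5
  f   1    0    1    2    3    4
  e   2    1    1    2    3    4
  d   3    2    1    2    3    3
Edit distance = dp[3][5] = 3

3


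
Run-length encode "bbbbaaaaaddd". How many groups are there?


Input: bbbbaaaaaddd
Scanning for consecutive runs:
  Group 1: 'b' x 4 (positions 0-3)
  Group 2: 'a' x 5 (positions 4-8)
  Group 3: 'd' x 3 (positions 9-11)
Total groups: 3

3


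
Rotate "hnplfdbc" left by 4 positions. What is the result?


Input: "hnplfdbc", rotate left by 4
First 4 characters: "hnpl"
Remaining characters: "fdbc"
Concatenate remaining + first: "fdbc" + "hnpl" = "fdbchnpl"

fdbchnpl


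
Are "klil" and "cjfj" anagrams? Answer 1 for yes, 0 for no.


Strings: "klil", "cjfj"
Sorted first:  ikll
Sorted second: cfjj
Differ at position 0: 'i' vs 'c' => not anagrams

0


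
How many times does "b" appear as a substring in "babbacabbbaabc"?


Searching for "b" in "babbacabbbaabc"
Scanning each position:
  Position 0: "b" => MATCH
  Position 1: "a" => no
  Position 2: "b" => MATCH
  Position 3: "b" => MATCH
  Position 4: "a" => no
  Position 5: "c" => no
  Position 6: "a" => no
  Position 7: "b" => MATCH
  Position 8: "b" => MATCH
  Position 9: "b" => MATCH
  Position 10: "a" => no
  Position 11: "a" => no
  Position 12: "b" => MATCH
  Position 13: "c" => no
Total occurrences: 7

7


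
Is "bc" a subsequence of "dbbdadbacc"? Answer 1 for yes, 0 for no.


Check if "bc" is a subsequence of "dbbdadbacc"
Greedy scan:
  Position 0 ('d'): no match needed
  Position 1 ('b'): matches sub[0] = 'b'
  Position 2 ('b'): no match needed
  Position 3 ('d'): no match needed
  Position 4 ('a'): no match needed
  Position 5 ('d'): no match needed
  Position 6 ('b'): no match needed
  Position 7 ('a'): no match needed
  Position 8 ('c'): matches sub[1] = 'c'
  Position 9 ('c'): no match needed
All 2 characters matched => is a subsequence

1


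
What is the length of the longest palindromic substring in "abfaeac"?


Input: "abfaeac"
Checking substrings for palindromes:
  [3:6] "aea" (len 3) => palindrome
Longest palindromic substring: "aea" with length 3

3


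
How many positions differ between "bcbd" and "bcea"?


Comparing "bcbd" and "bcea" position by position:
  Position 0: 'b' vs 'b' => same
  Position 1: 'c' vs 'c' => same
  Position 2: 'b' vs 'e' => DIFFER
  Position 3: 'd' vs 'a' => DIFFER
Positions that differ: 2

2


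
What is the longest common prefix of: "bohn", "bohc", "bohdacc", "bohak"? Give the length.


Words: bohn, bohc, bohdacc, bohak
  Position 0: all 'b' => match
  Position 1: all 'o' => match
  Position 2: all 'h' => match
  Position 3: ('n', 'c', 'd', 'a') => mismatch, stop
LCP = "boh" (length 3)

3


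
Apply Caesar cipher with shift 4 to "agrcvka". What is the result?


Caesar cipher: shift "agrcvka" by 4
  'a' (pos 0) + 4 = pos 4 = 'e'
  'g' (pos 6) + 4 = pos 10 = 'k'
  'r' (pos 17) + 4 = pos 21 = 'v'
  'c' (pos 2) + 4 = pos 6 = 'g'
  'v' (pos 21) + 4 = pos 25 = 'z'
  'k' (pos 10) + 4 = pos 14 = 'o'
  'a' (pos 0) + 4 = pos 4 = 'e'
Result: ekvgzoe

ekvgzoe


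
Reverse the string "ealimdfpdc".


Input: ealimdfpdc
Reading characters right to left:
  Position 9: 'c'
  Position 8: 'd'
  Position 7: 'p'
  Position 6: 'f'
  Position 5: 'd'
  Position 4: 'm'
  Position 3: 'i'
  Position 2: 'l'
  Position 1: 'a'
  Position 0: 'e'
Reversed: cdpfdmilae

cdpfdmilae


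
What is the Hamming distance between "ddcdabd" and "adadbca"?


Comparing "ddcdabd" and "adadbca" position by position:
  Position 0: 'd' vs 'a' => differ
  Position 1: 'd' vs 'd' => same
  Position 2: 'c' vs 'a' => differ
  Position 3: 'd' vs 'd' => same
  Position 4: 'a' vs 'b' => differ
  Position 5: 'b' vs 'c' => differ
  Position 6: 'd' vs 'a' => differ
Total differences (Hamming distance): 5

5


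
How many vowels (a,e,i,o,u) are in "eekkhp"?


Input: eekkhp
Checking each character:
  'e' at position 0: vowel (running total: 1)
  'e' at position 1: vowel (running total: 2)
  'k' at position 2: consonant
  'k' at position 3: consonant
  'h' at position 4: consonant
  'p' at position 5: consonant
Total vowels: 2

2


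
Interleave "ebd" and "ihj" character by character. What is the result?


Interleaving "ebd" and "ihj":
  Position 0: 'e' from first, 'i' from second => "ei"
  Position 1: 'b' from first, 'h' from second => "bh"
  Position 2: 'd' from first, 'j' from second => "dj"
Result: eibhdj

eibhdj


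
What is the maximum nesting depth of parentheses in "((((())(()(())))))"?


Input: "((((())(()(())))))"
Tracking depth:
  Position 0 '(': depth becomes 1
  Position 1 '(': depth becomes 2
  Position 2 '(': depth becomes 3
  Position 3 '(': depth becomes 4
  Position 4 '(': depth becomes 5
  Position 5 ')': depth becomes 4
  Position 6 ')': depth becomes 3
  Position 7 '(': depth becomes 4
  Position 8 '(': depth becomes 5
  Position 9 ')': depth becomes 4
  Position 10 '(': depth becomes 5
  Position 11 '(': depth becomes 6
  Position 12 ')': depth becomes 5
  Position 13 ')': depth becomes 4
  Position 14 ')': depth becomes 3
  Position 15 ')': depth becomes 2
  Position 16 ')': depth becomes 1
  Position 17 ')': depth becomes 0
Maximum depth reached: 6

6


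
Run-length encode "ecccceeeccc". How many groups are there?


Input: ecccceeeccc
Scanning for consecutive runs:
  Group 1: 'e' x 1 (positions 0-0)
  Group 2: 'c' x 4 (positions 1-4)
  Group 3: 'e' x 3 (positions 5-7)
  Group 4: 'c' x 3 (positions 8-10)
Total groups: 4

4


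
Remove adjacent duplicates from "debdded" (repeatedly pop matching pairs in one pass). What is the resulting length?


Input: debdded
Stack-based adjacent duplicate removal:
  Read 'd': push. Stack: d
  Read 'e': push. Stack: de
  Read 'b': push. Stack: deb
  Read 'd': push. Stack: debd
  Read 'd': matches stack top 'd' => pop. Stack: deb
  Read 'e': push. Stack: debe
  Read 'd': push. Stack: debed
Final stack: "debed" (length 5)

5


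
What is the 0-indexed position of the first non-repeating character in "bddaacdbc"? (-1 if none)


Input: bddaacdbc
Character frequencies:
  'a': 2
  'b': 2
  'c': 2
  'd': 3
Scanning left to right for freq == 1:
  Position 0 ('b'): freq=2, skip
  Position 1 ('d'): freq=3, skip
  Position 2 ('d'): freq=3, skip
  Position 3 ('a'): freq=2, skip
  Position 4 ('a'): freq=2, skip
  Position 5 ('c'): freq=2, skip
  Position 6 ('d'): freq=3, skip
  Position 7 ('b'): freq=2, skip
  Position 8 ('c'): freq=2, skip
  No unique character found => answer = -1

-1


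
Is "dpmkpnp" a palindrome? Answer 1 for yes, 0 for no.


Input: dpmkpnp
Reversed: pnpkmpd
  Compare pos 0 ('d') with pos 6 ('p'): MISMATCH
  Compare pos 1 ('p') with pos 5 ('n'): MISMATCH
  Compare pos 2 ('m') with pos 4 ('p'): MISMATCH
Result: not a palindrome

0


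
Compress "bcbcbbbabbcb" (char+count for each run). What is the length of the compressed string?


Input: bcbcbbbabbcb
Runs:
  'b' x 1 => "b1"
  'c' x 1 => "c1"
  'b' x 1 => "b1"
  'c' x 1 => "c1"
  'b' x 3 => "b3"
  'a' x 1 => "a1"
  'b' x 2 => "b2"
  'c' x 1 => "c1"
  'b' x 1 => "b1"
Compressed: "b1c1b1c1b3a1b2c1b1"
Compressed length: 18

18


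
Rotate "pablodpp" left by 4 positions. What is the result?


Input: "pablodpp", rotate left by 4
First 4 characters: "pabl"
Remaining characters: "odpp"
Concatenate remaining + first: "odpp" + "pabl" = "odpppabl"

odpppabl


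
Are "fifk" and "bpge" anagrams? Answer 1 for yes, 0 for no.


Strings: "fifk", "bpge"
Sorted first:  ffik
Sorted second: begp
Differ at position 0: 'f' vs 'b' => not anagrams

0


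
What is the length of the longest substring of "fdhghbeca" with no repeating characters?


Input: "fdhghbeca"
Sliding window (track last position of each char):
  Position 0 ('f'): window [0,0] length 1 -- new best
  Position 1 ('d'): window [0,1] length 2 -- new best
  Position 2 ('h'): window [0,2] length 3 -- new best
  Position 3 ('g'): window [0,3] length 4 -- new best
  Position 4 ('h'): repeat (last at 2), move window start to 3
  Position 4 ('h'): window [3,4] length 2
  Position 5 ('b'): window [3,5] length 3
  Position 6 ('e'): window [3,6] length 4
  Position 7 ('c'): window [3,7] length 5 -- new best
  Position 8 ('a'): window [3,8] length 6 -- new best
Longest substring with no repeats: "ghbeca" with length 6

6


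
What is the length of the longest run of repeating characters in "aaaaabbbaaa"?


Input: "aaaaabbbaaa"
Scanning for longest run:
  Position 1 ('a'): continues run of 'a', length=2
  Position 2 ('a'): continues run of 'a', length=3
  Position 3 ('a'): continues run of 'a', length=4
  Position 4 ('a'): continues run of 'a', length=5
  Position 5 ('b'): new char, reset run to 1
  Position 6 ('b'): continues run of 'b', length=2
  Position 7 ('b'): continues run of 'b', length=3
  Position 8 ('a'): new char, reset run to 1
  Position 9 ('a'): continues run of 'a', length=2
  Position 10 ('a'): continues run of 'a', length=3
Longest run: 'a' with length 5

5


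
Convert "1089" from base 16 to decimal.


Input: "1089" in base 16
Positional expansion:
  Digit '1' (value 1) x 16^3 = 4096
  Digit '0' (value 0) x 16^2 = 0
  Digit '8' (value 8) x 16^1 = 128
  Digit '9' (value 9) x 16^0 = 9
Sum = 4233

4233


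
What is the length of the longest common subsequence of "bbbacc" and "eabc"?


LCS of "bbbacc" and "eabc"
DP table:
           e    a    b    c
      0    0    0    0    0
  b   0    0    0    1    1
  b   0    0    0    1    1
  b   0    0    0    1    1
  a   0    0    1    1    1
  c   0    0    1    1    2
  c   0    0    1    1    2
LCS length = dp[6][4] = 2

2


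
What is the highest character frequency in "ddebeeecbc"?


Input: ddebeeecbc
Character counts:
  'b': 2
  'c': 2
  'd': 2
  'e': 4
Maximum frequency: 4

4


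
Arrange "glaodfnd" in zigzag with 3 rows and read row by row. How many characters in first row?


Zigzag "glaodfnd" into 3 rows:
Placing characters:
  'g' => row 0
  'l' => row 1
  'a' => row 2
  'o' => row 1
  'd' => row 0
  'f' => row 1
  'n' => row 2
  'd' => row 1
Rows:
  Row 0: "gd"
  Row 1: "lofd"
  Row 2: "an"
First row length: 2

2
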